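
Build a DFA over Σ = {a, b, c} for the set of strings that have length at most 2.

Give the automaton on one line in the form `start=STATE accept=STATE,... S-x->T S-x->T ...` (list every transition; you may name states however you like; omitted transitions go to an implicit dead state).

Count input length up to 3: every symbol moves from q0 toward q3, which means 'more than 2' and absorbs. Accept from {q0, q1, q2}.
With 4 states:
        a   b   c  
>* q0   q1  q1  q1 
 * q1   q2  q2  q2 
 * q2   q3  q3  q3 
   q3   q3  q3  q3 
(> = start, * = accepting)

start=q0 accept=q0,q1,q2 q0-a->q1 q0-b->q1 q0-c->q1 q1-a->q2 q1-b->q2 q1-c->q2 q2-a->q3 q2-b->q3 q2-c->q3 q3-a->q3 q3-b->q3 q3-c->q3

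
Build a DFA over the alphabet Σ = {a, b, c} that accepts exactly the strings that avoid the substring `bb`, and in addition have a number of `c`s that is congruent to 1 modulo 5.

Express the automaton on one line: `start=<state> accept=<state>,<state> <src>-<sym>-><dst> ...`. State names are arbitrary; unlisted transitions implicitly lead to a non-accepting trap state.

Build one automaton per condition and run them in lockstep. The first has 3 states tracking partial matches of the forbidden pattern `bb`; the second has 5 states tracking the count of `c`s modulo 5. A product state is a pair (one from each), accepting exactly when both do.
A 15-state machine:
          a    b    c  
>  q0     q0   q1   q2 
   q1     q0   q3   q2 
 * q2     q2   q4   q5 
   q3     q3   q3   q6 
 * q4     q2   q6   q5 
   q5     q5   q7   q8 
   q6     q6   q6   q9 
   q7     q5   q9   q8 
   q8     q8  q10  q11 
   q9     q9   q9  q12 
   q10    q8  q12  q11 
   q11   q11  q13   q0 
   q12   q12  q12  q14 
   q13   q11  q14   q0 
   q14   q14  q14   q3 
(> = start, * = accepting)

start=q0 accept=q2,q4 q0-a->q0 q0-b->q1 q0-c->q2 q1-a->q0 q1-b->q3 q1-c->q2 q2-a->q2 q2-b->q4 q2-c->q5 q3-a->q3 q3-b->q3 q3-c->q6 q4-a->q2 q4-b->q6 q4-c->q5 q5-a->q5 q5-b->q7 q5-c->q8 q6-a->q6 q6-b->q6 q6-c->q9 q7-a->q5 q7-b->q9 q7-c->q8 q8-a->q8 q8-b->q10 q8-c->q11 q9-a->q9 q9-b->q9 q9-c->q12 q10-a->q8 q10-b->q12 q10-c->q11 q11-a->q11 q11-b->q13 q11-c->q0 q12-a->q12 q12-b->q12 q12-c->q14 q13-a->q11 q13-b->q14 q13-c->q0 q14-a->q14 q14-b->q14 q14-c->q3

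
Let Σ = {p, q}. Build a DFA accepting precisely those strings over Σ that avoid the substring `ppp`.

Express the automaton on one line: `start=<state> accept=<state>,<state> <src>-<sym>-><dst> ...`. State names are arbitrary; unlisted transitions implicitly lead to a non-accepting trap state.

Track partial matches of the forbidden pattern `ppp`. State D is a dead state reached once `ppp` has occurred; every other state accepts. A means no part of `ppp` is currently matched.
With 4 states:
       p  q 
>* A   B  A 
 * B   C  A 
 * C   D  A 
   D   D  D 
(> = start, * = accepting)

start=A accept=A,B,C A-p->B A-q->A B-p->C B-q->A C-p->D C-q->A D-p->D D-q->D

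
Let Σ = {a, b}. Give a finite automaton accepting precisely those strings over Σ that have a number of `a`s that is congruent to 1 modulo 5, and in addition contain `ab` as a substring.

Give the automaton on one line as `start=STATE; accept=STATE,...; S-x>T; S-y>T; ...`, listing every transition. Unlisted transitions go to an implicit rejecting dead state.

start=S0; accept=S3; S0-a>S1; S0-b>S0; S1-a>S2; S1-b>S3; S2-a>S4; S2-b>S5; S3-a>S5; S3-b>S3; S4-a>S6; S4-b>S7; S5-a>S7; S5-b>S5; S6-a>S8; S6-b>S9; S7-a>S9; S7-b>S7; S8-a>S1; S8-b>S10; S9-a>S10; S9-b>S9; S10-a>S3; S10-b>S10

Build one automaton per condition and run them in lockstep. One (5 states) tracks the count of `a`s modulo 5; the other (3 states) tracks whether and how much of `ab` has been seen. Each combined state is a pair, one component from each; accept when both components accept.
          a    b  
>  S0     S1   S0 
   S1     S2   S3 
   S2     S4   S5 
 * S3     S5   S3 
   S4     S6   S7 
   S5     S7   S5 
   S6     S8   S9 
   S7     S9   S7 
   S8     S1  S10 
   S9    S10   S9 
   S10    S3  S10 
(> = start, * = accepting)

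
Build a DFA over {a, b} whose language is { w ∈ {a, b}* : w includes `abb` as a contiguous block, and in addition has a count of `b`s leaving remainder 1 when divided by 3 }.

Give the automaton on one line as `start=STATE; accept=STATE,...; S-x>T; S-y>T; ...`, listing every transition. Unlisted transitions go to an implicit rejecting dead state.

Run two small machines in parallel and take their product. The first has 4 states tracking whether and how much of `abb` has been seen; the second has 3 states tracking the count of `b`s modulo 3. A product state is a pair (one from each), accepting exactly when both do.
12 states suffice.
          a    b  
>  S0     S1   S2 
   S1     S1   S3 
   S2     S4   S5 
   S3     S4   S6 
   S4     S4   S7 
   S5     S8   S0 
   S6     S6   S9 
   S7     S8   S9 
   S8     S8  S10 
   S9     S9  S11 
   S10    S1  S11 
 * S11   S11   S6 
(> = start, * = accepting)

start=S0; accept=S11; S0-a>S1; S0-b>S2; S1-a>S1; S1-b>S3; S2-a>S4; S2-b>S5; S3-a>S4; S3-b>S6; S4-a>S4; S4-b>S7; S5-a>S8; S5-b>S0; S6-a>S6; S6-b>S9; S7-a>S8; S7-b>S9; S8-a>S8; S8-b>S10; S9-a>S9; S9-b>S11; S10-a>S1; S10-b>S11; S11-a>S11; S11-b>S6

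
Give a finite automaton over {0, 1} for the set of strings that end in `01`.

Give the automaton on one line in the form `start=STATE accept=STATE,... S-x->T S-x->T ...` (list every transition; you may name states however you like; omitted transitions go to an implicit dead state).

Let each state record the length of the longest suffix of the input read so far that is also a prefix of `01`. s1 means the last symbol is `0`; s2 means the last 2 symbols are `01`. Accept only at s2, where the string currently ends in `01`.
With 3 states:
        0   1  
>  s0   s1  s0 
   s1   s1  s2 
 * s2   s1  s0 
(> = start, * = accepting)

start=s0 accept=s2 s0-0->s1 s0-1->s0 s1-0->s1 s1-1->s2 s2-0->s1 s2-1->s0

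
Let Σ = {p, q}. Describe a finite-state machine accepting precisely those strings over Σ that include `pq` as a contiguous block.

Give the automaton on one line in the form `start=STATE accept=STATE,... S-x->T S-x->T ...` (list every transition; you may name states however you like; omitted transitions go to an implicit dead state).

States A..B record the length of the longest prefix of `pq` that matches the current input suffix. Reaching C means `pq` has been seen, and we stay there forever. Accept from C.
3 states suffice.
       p  q 
>  A   B  A 
   B   B  C 
 * C   C  C 
(> = start, * = accepting)

start=A accept=C A-p->B A-q->A B-p->B B-q->C C-p->C C-q->C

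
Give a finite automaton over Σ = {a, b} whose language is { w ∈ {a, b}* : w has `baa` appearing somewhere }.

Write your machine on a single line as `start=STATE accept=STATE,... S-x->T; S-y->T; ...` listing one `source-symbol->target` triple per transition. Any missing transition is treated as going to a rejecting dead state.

Track how much of `baa` has been matched so far: state q0 is no progress, q3 is the absorbing accept state reached once `baa` has occurred. Intermediate states record partial matches; on a mismatch, fall back to the longest reusable overlap.
        a   b  
>  q0   q0  q1 
   q1   q2  q1 
   q2   q3  q1 
 * q3   q3  q3 
(> = start, * = accepting)

start=q0; accept=q3; q0-a->q0; q0-b->q1; q1-a->q2; q1-b->q1; q2-a->q3; q2-b->q1; q3-a->q3; q3-b->q3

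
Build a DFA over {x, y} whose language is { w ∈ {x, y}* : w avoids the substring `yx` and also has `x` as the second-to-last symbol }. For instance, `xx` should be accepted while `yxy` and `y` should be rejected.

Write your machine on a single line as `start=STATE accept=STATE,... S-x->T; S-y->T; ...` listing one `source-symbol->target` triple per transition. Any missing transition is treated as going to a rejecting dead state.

Build one automaton per condition and run them in lockstep. The first has 3 states tracking partial matches of the forbidden pattern `yx`; the second has 7 states tracking the last 2 symbols read. A product state is a pair (one from each), accepting exactly when both do.
A 10-state machine:
        x   y  
>  S0   S1  S2 
   S1   S3  S4 
   S2   S5  S6 
 * S3   S3  S4 
 * S4   S5  S6 
   S5   S7  S8 
   S6   S5  S6 
   S7   S7  S8 
   S8   S5  S9 
   S9   S5  S9 
(> = start, * = accepting)

start=S0; accept=S3,S4; S0-x->S1; S0-y->S2; S1-x->S3; S1-y->S4; S2-x->S5; S2-y->S6; S3-x->S3; S3-y->S4; S4-x->S5; S4-y->S6; S5-x->S7; S5-y->S8; S6-x->S5; S6-y->S6; S7-x->S7; S7-y->S8; S8-x->S5; S8-y->S9; S9-x->S5; S9-y->S9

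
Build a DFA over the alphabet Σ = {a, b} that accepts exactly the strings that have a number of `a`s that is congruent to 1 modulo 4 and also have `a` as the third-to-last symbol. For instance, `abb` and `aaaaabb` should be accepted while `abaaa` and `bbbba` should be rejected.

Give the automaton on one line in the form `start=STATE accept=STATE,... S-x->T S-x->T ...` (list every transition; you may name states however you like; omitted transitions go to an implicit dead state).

start=q0 accept=q5,q9,q12,q13 q0-a->q1 q0-b->q0 q1-a->q2 q1-b->q3 q2-a->q4 q2-b->q2 q3-a->q2 q3-b->q5 q4-a->q6 q4-b->q7 q5-a->q2 q5-b->q8 q6-a->q9 q6-b->q10 q7-a->q11 q7-b->q7 q8-a->q2 q8-b->q8 q9-a->q2 q9-b->q12 q10-a->q13 q10-b->q0 q11-a->q14 q11-b->q10 q12-a->q2 q12-b->q5 q13-a->q2 q13-b->q3 q14-a->q2 q14-b->q12

Handle the two conditions separately and then intersect. The first has 4 states tracking the count of `a`s modulo 4; the second has 15 states tracking the last 3 symbols read. A product state is a pair (one from each), accepting exactly when both do. Minimizing collapses redundant product states.
With 15 states:
          a    b  
>  q0     q1   q0 
   q1     q2   q3 
   q2     q4   q2 
   q3     q2   q5 
   q4     q6   q7 
 * q5     q2   q8 
   q6     q9  q10 
   q7    q11   q7 
   q8     q2   q8 
 * q9     q2  q12 
   q10   q13   q0 
   q11   q14  q10 
 * q12    q2   q5 
 * q13    q2   q3 
   q14    q2  q12 
(> = start, * = accepting)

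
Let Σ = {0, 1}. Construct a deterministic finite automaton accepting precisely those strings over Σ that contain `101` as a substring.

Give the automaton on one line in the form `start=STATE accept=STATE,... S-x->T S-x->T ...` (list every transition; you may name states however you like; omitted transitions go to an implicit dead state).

start=q0 accept=q3 q0-0->q0 q0-1->q1 q1-0->q2 q1-1->q1 q2-0->q0 q2-1->q3 q3-0->q3 q3-1->q3

Track how much of `101` has been matched so far: state q0 is no progress, q3 is the absorbing accept state reached once `101` has occurred. Intermediate states record partial matches; on a mismatch, fall back to the longest reusable overlap.
With 4 states:
        0   1  
>  q0   q0  q1 
   q1   q2  q1 
   q2   q0  q3 
 * q3   q3  q3 
(> = start, * = accepting)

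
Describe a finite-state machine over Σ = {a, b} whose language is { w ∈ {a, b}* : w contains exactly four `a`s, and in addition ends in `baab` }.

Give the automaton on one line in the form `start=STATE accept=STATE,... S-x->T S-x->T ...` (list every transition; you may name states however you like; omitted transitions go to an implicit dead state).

start=S0 accept=S7 S0-a->S1 S0-b->S0 S1-a->S2 S1-b->S1 S2-a->S3 S2-b->S4 S3-a->S3 S3-b->S3 S4-a->S5 S4-b->S4 S5-a->S6 S5-b->S3 S6-a->S3 S6-b->S7 S7-a->S3 S7-b->S3

Run two small machines in parallel and take their product. The first has 6 states tracking the count of `a`s, saturating at 5; the second has 5 states tracking how much of the suffix `baab` has currently been matched. A product state is a pair (one from each), accepting exactly when both do. Equivalent product states are then merged.
8 states suffice.
        a   b  
>  S0   S1  S0 
   S1   S2  S1 
   S2   S3  S4 
   S3   S3  S3 
   S4   S5  S4 
   S5   S6  S3 
   S6   S3  S7 
 * S7   S3  S3 
(> = start, * = accepting)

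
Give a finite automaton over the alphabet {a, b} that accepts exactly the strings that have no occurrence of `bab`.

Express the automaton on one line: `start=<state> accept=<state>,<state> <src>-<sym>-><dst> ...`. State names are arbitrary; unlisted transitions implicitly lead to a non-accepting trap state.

This is the complement of 'contains `bab`'. Use the same substring-matching states — s0 through s3 holding how much of `bab` has just been matched — but flip the accepting set: everything except the trap s3 accepts.
With 4 states:
        a   b  
>* s0   s0  s1 
 * s1   s2  s1 
 * s2   s0  s3 
   s3   s3  s3 
(> = start, * = accepting)

start=s0 accept=s0,s1,s2 s0-a->s0 s0-b->s1 s1-a->s2 s1-b->s1 s2-a->s0 s2-b->s3 s3-a->s3 s3-b->s3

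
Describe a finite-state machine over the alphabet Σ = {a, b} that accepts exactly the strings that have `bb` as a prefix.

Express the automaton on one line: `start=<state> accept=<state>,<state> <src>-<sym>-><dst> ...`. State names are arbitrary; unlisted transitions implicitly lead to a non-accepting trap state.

Check the first 2 symbols one by one: s0 through s1 record how many have matched `bb` so far; any wrong symbol goes to the dead state s3. After all 2 match we enter the accepting sink s2.
With 4 states:
        a   b  
>  s0   s3  s1 
   s1   s3  s2 
 * s2   s2  s2 
   s3   s3  s3 
(> = start, * = accepting)

start=s0 accept=s2 s0-a->s3 s0-b->s1 s1-a->s3 s1-b->s2 s2-a->s2 s2-b->s2 s3-a->s3 s3-b->s3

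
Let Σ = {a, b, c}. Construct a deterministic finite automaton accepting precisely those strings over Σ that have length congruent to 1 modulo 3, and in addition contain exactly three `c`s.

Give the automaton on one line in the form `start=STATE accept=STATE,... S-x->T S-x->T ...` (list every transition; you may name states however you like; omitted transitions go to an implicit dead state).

Handle the two conditions separately and then intersect. The first has 3 states tracking the input length modulo 3; the second has 5 states tracking the count of `c`s, saturating at 4. A product state is a pair (one from each), accepting exactly when both do.
A 15-state machine:
          a    b    c  
>  q0     q1   q1   q2 
   q1     q3   q3   q4 
   q2     q4   q4   q5 
   q3     q0   q0   q6 
   q4     q6   q6   q7 
   q5     q7   q7   q8 
   q6     q2   q2   q9 
   q7     q9   q9  q10 
   q8    q10  q10  q11 
   q9     q5   q5  q12 
 * q10   q12  q12  q13 
   q11   q13  q13  q13 
   q12    q8   q8  q14 
   q13   q14  q14  q14 
   q14   q11  q11  q11 
(> = start, * = accepting)

start=q0 accept=q10 q0-a->q1 q0-b->q1 q0-c->q2 q1-a->q3 q1-b->q3 q1-c->q4 q2-a->q4 q2-b->q4 q2-c->q5 q3-a->q0 q3-b->q0 q3-c->q6 q4-a->q6 q4-b->q6 q4-c->q7 q5-a->q7 q5-b->q7 q5-c->q8 q6-a->q2 q6-b->q2 q6-c->q9 q7-a->q9 q7-b->q9 q7-c->q10 q8-a->q10 q8-b->q10 q8-c->q11 q9-a->q5 q9-b->q5 q9-c->q12 q10-a->q12 q10-b->q12 q10-c->q13 q11-a->q13 q11-b->q13 q11-c->q13 q12-a->q8 q12-b->q8 q12-c->q14 q13-a->q14 q13-b->q14 q13-c->q14 q14-a->q11 q14-b->q11 q14-c->q11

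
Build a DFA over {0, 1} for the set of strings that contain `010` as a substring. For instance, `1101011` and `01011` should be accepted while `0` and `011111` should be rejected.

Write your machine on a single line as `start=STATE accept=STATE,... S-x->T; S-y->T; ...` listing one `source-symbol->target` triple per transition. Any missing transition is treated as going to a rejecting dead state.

start=S0; accept=S3; S0-0->S1; S0-1->S0; S1-0->S1; S1-1->S2; S2-0->S3; S2-1->S0; S3-0->S3; S3-1->S3

States S0..S2 record the length of the longest prefix of `010` that matches the current input suffix. Reaching S3 means `010` has been seen, and we stay there forever. Accept from S3.
        0   1  
>  S0   S1  S0 
   S1   S1  S2 
   S2   S3  S0 
 * S3   S3  S3 
(> = start, * = accepting)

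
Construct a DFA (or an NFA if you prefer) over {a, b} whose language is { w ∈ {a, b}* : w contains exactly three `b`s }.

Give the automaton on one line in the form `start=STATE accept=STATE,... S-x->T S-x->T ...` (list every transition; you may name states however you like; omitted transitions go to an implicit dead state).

start=q0 accept=q3 q0-a->q0 q0-b->q1 q1-a->q1 q1-b->q2 q2-a->q2 q2-b->q3 q3-a->q3 q3-b->q4 q4-a->q4 q4-b->q4

Count `b`s, saturating at 4: states q0 through q3 mean 0 through 3 `b`s seen; q4 means more than 3. Each `b` increments (capped at q4); other symbols loop. Accept from {q3}.
5 states suffice.
        a   b  
>  q0   q0  q1 
   q1   q1  q2 
   q2   q2  q3 
 * q3   q3  q4 
   q4   q4  q4 
(> = start, * = accepting)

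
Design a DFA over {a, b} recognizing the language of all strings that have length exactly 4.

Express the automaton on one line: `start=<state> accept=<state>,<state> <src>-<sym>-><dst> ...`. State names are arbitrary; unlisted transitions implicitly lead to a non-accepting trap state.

Count input length up to 5: every symbol moves from S0 toward S5, which means 'more than 4' and absorbs. Accept from {S4}.
A 6-state machine:
        a   b  
>  S0   S1  S1 
   S1   S2  S2 
   S2   S3  S3 
   S3   S4  S4 
 * S4   S5  S5 
   S5   S5  S5 
(> = start, * = accepting)

start=S0 accept=S4 S0-a->S1 S0-b->S1 S1-a->S2 S1-b->S2 S2-a->S3 S2-b->S3 S3-a->S4 S3-b->S4 S4-a->S5 S4-b->S5 S5-a->S5 S5-b->S5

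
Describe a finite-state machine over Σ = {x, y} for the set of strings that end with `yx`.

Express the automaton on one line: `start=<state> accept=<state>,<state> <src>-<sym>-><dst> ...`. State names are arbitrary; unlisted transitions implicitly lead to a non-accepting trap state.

Remember how much of `yx` the current input suffix matches. State q0 means no match yet; q1 means the last symbol is `y`; q2 means the last 2 symbols are `yx`. Only q2 accepts. On a mismatch, fall back to the longest proper suffix that is still a prefix of `yx`.
        x   y  
>  q0   q0  q1 
   q1   q2  q1 
 * q2   q0  q1 
(> = start, * = accepting)

start=q0 accept=q2 q0-x->q0 q0-y->q1 q1-x->q2 q1-y->q1 q2-x->q0 q2-y->q1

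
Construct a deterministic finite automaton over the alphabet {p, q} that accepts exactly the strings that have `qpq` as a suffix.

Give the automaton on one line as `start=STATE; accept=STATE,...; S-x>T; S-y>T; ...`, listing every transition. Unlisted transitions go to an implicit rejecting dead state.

start=A; accept=D; A-p>A; A-q>B; B-p>C; B-q>B; C-p>A; C-q>D; D-p>C; D-q>B

Remember how much of `qpq` the current input suffix matches. State A means no match yet; B means the last symbol is `q`; C means the last 2 symbols are `qp`; D means the last 3 symbols are `qpq`. Only D accepts. On a mismatch, fall back to the longest proper suffix that is still a prefix of `qpq`.
4 states suffice.
       p  q 
>  A   A  B 
   B   C  B 
   C   A  D 
 * D   C  B 
(> = start, * = accepting)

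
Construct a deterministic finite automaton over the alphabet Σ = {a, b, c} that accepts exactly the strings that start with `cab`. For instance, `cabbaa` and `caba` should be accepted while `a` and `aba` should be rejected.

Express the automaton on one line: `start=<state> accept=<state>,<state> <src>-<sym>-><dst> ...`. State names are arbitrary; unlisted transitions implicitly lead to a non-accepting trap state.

Check the first 3 symbols one by one: q0 through q2 record how many have matched `cab` so far; any wrong symbol goes to the dead state q4. After all 3 match we enter the accepting sink q3.
5 states suffice.
        a   b   c  
>  q0   q4  q4  q1 
   q1   q2  q4  q4 
   q2   q4  q3  q4 
 * q3   q3  q3  q3 
   q4   q4  q4  q4 
(> = start, * = accepting)

start=q0 accept=q3 q0-a->q4 q0-b->q4 q0-c->q1 q1-a->q2 q1-b->q4 q1-c->q4 q2-a->q4 q2-b->q3 q2-c->q4 q3-a->q3 q3-b->q3 q3-c->q3 q4-a->q4 q4-b->q4 q4-c->q4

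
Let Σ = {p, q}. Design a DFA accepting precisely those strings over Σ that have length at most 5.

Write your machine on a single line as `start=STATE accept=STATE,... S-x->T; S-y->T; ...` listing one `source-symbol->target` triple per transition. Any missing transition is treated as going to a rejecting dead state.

start=S0; accept=S0,S1,S2,S3,S4,S5; S0-p->S1; S0-q->S1; S1-p->S2; S1-q->S2; S2-p->S3; S2-q->S3; S3-p->S4; S3-q->S4; S4-p->S5; S4-q->S5; S5-p->S6; S5-q->S6; S6-p->S6; S6-q->S6

Count input length up to 6: every symbol moves from S0 toward S6, which means 'more than 5' and absorbs. Accept from {S0, S1, S2, S3, S4, S5}.
        p   q  
>* S0   S1  S1 
 * S1   S2  S2 
 * S2   S3  S3 
 * S3   S4  S4 
 * S4   S5  S5 
 * S5   S6  S6 
   S6   S6  S6 
(> = start, * = accepting)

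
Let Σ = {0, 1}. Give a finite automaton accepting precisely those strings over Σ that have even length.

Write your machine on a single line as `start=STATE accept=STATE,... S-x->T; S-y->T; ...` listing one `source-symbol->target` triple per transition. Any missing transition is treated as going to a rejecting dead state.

Count input length modulo 2: every symbol advances one step around the cycle q0 → q1 → q0. Accept at q0.
A 2-state machine:
        0   1  
>* q0   q1  q1 
   q1   q0  q0 
(> = start, * = accepting)

start=q0; accept=q0; q0-0->q1; q0-1->q1; q1-0->q0; q1-1->q0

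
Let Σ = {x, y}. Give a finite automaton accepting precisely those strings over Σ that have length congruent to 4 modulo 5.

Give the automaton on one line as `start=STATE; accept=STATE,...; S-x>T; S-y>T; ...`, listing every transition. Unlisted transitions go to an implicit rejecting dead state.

Only the length mod 5 matters, so use a 5-cycle: from any state, every input symbol moves to the next state, wrapping q4 back to q0. Mark q4 accepting.
5 states suffice.
        x   y  
>  q0   q1  q1 
   q1   q2  q2 
   q2   q3  q3 
   q3   q4  q4 
 * q4   q0  q0 
(> = start, * = accepting)

start=q0; accept=q4; q0-x>q1; q0-y>q1; q1-x>q2; q1-y>q2; q2-x>q3; q2-y>q3; q3-x>q4; q3-y>q4; q4-x>q0; q4-y>q0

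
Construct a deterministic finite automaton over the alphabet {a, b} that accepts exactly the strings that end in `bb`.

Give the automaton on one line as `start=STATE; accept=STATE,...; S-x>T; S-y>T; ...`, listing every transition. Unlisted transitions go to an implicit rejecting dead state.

Let each state record the length of the longest suffix of the input read so far that is also a prefix of `bb`. q1 means the last symbol is `b`; q2 means the last 2 symbols are `bb`. Accept only at q2, where the string currently ends in `bb`.
        a   b  
>  q0   q0  q1 
   q1   q0  q2 
 * q2   q0  q2 
(> = start, * = accepting)

start=q0; accept=q2; q0-a>q0; q0-b>q1; q1-a>q0; q1-b>q2; q2-a>q0; q2-b>q2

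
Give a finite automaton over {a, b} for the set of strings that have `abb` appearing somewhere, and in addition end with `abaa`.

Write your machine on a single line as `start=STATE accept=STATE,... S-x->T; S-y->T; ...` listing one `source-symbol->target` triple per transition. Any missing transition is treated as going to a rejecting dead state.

start=q0; accept=q7; q0-a->q1; q0-b->q0; q1-a->q1; q1-b->q2; q2-a->q1; q2-b->q3; q3-a->q4; q3-b->q3; q4-a->q4; q4-b->q5; q5-a->q6; q5-b->q3; q6-a->q7; q6-b->q5; q7-a->q4; q7-b->q5

Handle the two conditions separately and then intersect. One (4 states) tracks whether and how much of `abb` has been seen; the other (5 states) tracks how much of the suffix `abaa` has currently been matched. Each combined state is a pair, one component from each; accept when both components accept. After merging equivalent states the machine shrinks.
        a   b  
>  q0   q1  q0 
   q1   q1  q2 
   q2   q1  q3 
   q3   q4  q3 
   q4   q4  q5 
   q5   q6  q3 
   q6   q7  q5 
 * q7   q4  q5 
(> = start, * = accepting)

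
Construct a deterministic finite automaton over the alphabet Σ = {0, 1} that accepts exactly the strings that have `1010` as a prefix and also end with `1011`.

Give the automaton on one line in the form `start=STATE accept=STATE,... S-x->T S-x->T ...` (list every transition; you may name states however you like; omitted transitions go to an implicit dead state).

Handle the two conditions separately and then intersect. The first has 6 states tracking whether the input so far still matches the prefix `1010`; the second has 5 states tracking how much of the suffix `1011` has currently been matched. A product state is a pair (one from each), accepting exactly when both do. Equivalent product states are then merged.
With 10 states:
       0  1 
>  A   B  C 
   B   B  B 
   C   D  B 
   D   B  E 
   E   F  B 
   F   G  H 
   G   G  I 
   H   F  J 
   I   F  I 
 * J   F  I 
(> = start, * = accepting)

start=A accept=J A-0->B A-1->C B-0->B B-1->B C-0->D C-1->B D-0->B D-1->E E-0->F E-1->B F-0->G F-1->H G-0->G G-1->I H-0->F H-1->J I-0->F I-1->I J-0->F J-1->I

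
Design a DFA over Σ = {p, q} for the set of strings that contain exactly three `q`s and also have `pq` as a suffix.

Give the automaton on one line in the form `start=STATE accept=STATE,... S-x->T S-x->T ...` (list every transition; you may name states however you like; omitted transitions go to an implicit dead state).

start=A accept=F A-p->A A-q->B B-p->B B-q->C C-p->D C-q->E D-p->D D-q->F E-p->E E-q->E F-p->E F-q->E

Handle the two conditions separately and then intersect. One (5 states) tracks the count of `q`s, saturating at 4; the other (3 states) tracks how much of the suffix `pq` has currently been matched. Each combined state is a pair, one component from each; accept when both components accept. Minimizing collapses redundant product states.
       p  q 
>  A   A  B 
   B   B  C 
   C   D  E 
   D   D  F 
   E   E  E 
 * F   E  E 
(> = start, * = accepting)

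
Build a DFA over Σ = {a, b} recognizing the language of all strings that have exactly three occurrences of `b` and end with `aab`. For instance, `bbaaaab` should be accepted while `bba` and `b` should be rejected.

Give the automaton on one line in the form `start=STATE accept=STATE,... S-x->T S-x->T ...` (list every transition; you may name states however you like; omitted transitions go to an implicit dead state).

Build one automaton per condition and run them in lockstep. One (5 states) tracks the count of `b`s, saturating at 4; the other (4 states) tracks how much of the suffix `aab` has currently been matched. Each combined state is a pair, one component from each; accept when both components accept.
A 19-state machine:
          a    b  
>  q0     q1   q2 
   q1     q3   q2 
   q2     q4   q5 
   q3     q3   q6 
   q4     q7   q5 
   q5     q8   q9 
   q6     q4   q5 
   q7     q7  q10 
   q8    q11   q9 
   q9    q12  q13 
   q10    q8   q9 
   q11   q11  q14 
   q12   q15  q13 
   q13   q16  q13 
 * q14   q12  q13 
   q15   q15  q17 
   q16   q18  q13 
   q17   q16  q13 
   q18   q18  q17 
(> = start, * = accepting)

start=q0 accept=q14 q0-a->q1 q0-b->q2 q1-a->q3 q1-b->q2 q2-a->q4 q2-b->q5 q3-a->q3 q3-b->q6 q4-a->q7 q4-b->q5 q5-a->q8 q5-b->q9 q6-a->q4 q6-b->q5 q7-a->q7 q7-b->q10 q8-a->q11 q8-b->q9 q9-a->q12 q9-b->q13 q10-a->q8 q10-b->q9 q11-a->q11 q11-b->q14 q12-a->q15 q12-b->q13 q13-a->q16 q13-b->q13 q14-a->q12 q14-b->q13 q15-a->q15 q15-b->q17 q16-a->q18 q16-b->q13 q17-a->q16 q17-b->q13 q18-a->q18 q18-b->q17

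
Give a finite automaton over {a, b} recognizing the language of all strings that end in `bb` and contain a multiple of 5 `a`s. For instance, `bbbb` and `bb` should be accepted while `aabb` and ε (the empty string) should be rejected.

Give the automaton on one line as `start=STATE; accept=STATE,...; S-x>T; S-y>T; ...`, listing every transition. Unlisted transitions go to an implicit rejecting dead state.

start=S0; accept=S5; S0-a>S1; S0-b>S2; S1-a>S3; S1-b>S4; S2-a>S1; S2-b>S5; S3-a>S6; S3-b>S7; S4-a>S3; S4-b>S8; S5-a>S1; S5-b>S5; S6-a>S9; S6-b>S10; S7-a>S6; S7-b>S11; S8-a>S3; S8-b>S8; S9-a>S0; S9-b>S12; S10-a>S9; S10-b>S13; S11-a>S6; S11-b>S11; S12-a>S0; S12-b>S14; S13-a>S9; S13-b>S13; S14-a>S0; S14-b>S14

Run two small machines in parallel and take their product. The first has 3 states tracking how much of the suffix `bb` has currently been matched; the second has 5 states tracking the count of `a`s modulo 5. A product state is a pair (one from each), accepting exactly when both do.
          a    b  
>  S0     S1   S2 
   S1     S3   S4 
   S2     S1   S5 
   S3     S6   S7 
   S4     S3   S8 
 * S5     S1   S5 
   S6     S9  S10 
   S7     S6  S11 
   S8     S3   S8 
   S9     S0  S12 
   S10    S9  S13 
   S11    S6  S11 
   S12    S0  S14 
   S13    S9  S13 
   S14    S0  S14 
(> = start, * = accepting)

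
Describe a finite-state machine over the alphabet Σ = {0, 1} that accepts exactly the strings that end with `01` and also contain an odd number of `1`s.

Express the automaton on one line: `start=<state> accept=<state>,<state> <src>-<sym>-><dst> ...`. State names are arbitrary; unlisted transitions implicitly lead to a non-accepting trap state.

start=s0 accept=s3 s0-0->s1 s0-1->s2 s1-0->s1 s1-1->s3 s2-0->s2 s2-1->s0 s3-0->s2 s3-1->s0

Run two small machines in parallel and take their product. The first has 3 states tracking how much of the suffix `01` has currently been matched; the second has 2 states tracking the count of `1`s modulo 2. A product state is a pair (one from each), accepting exactly when both do. Equivalent product states are then merged.
A 4-state machine:
        0   1  
>  s0   s1  s2 
   s1   s1  s3 
   s2   s2  s0 
 * s3   s2  s0 
(> = start, * = accepting)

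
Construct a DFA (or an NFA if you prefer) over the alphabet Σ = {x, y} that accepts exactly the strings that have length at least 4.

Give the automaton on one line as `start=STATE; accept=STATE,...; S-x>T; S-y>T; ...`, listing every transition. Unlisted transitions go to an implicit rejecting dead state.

We only need to distinguish lengths 0, 1, …, 4, and '>4'. Chain S0 → S1 → S2 → S3 → S4 → S5 on every symbol, with S5 looping. Accepting states: {S4, S5}.
        x   y  
>  S0   S1  S1 
   S1   S2  S2 
   S2   S3  S3 
   S3   S4  S4 
 * S4   S5  S5 
 * S5   S5  S5 
(> = start, * = accepting)

start=S0; accept=S4,S5; S0-x>S1; S0-y>S1; S1-x>S2; S1-y>S2; S2-x>S3; S2-y>S3; S3-x>S4; S3-y>S4; S4-x>S5; S4-y>S5; S5-x>S5; S5-y>S5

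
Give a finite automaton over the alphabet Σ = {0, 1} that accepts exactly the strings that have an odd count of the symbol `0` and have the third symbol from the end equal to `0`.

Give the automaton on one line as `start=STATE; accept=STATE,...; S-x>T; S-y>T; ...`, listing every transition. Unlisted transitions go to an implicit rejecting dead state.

start=S0; accept=S4,S7,S8,S9; S0-0>S1; S0-1>S0; S1-0>S2; S1-1>S3; S2-0>S4; S2-1>S5; S3-0>S6; S3-1>S7; S4-0>S2; S4-1>S8; S5-0>S9; S5-1>S0; S6-0>S10; S6-1>S5; S7-0>S6; S7-1>S11; S8-0>S6; S8-1>S7; S9-0>S2; S9-1>S3; S10-0>S2; S10-1>S8; S11-0>S6; S11-1>S11

Handle the two conditions separately and then intersect. The first has 2 states tracking the count of `0`s modulo 2; the second has 15 states tracking the last 3 symbols read. A product state is a pair (one from each), accepting exactly when both do. After merging equivalent states the machine shrinks.
          0    1  
>  S0     S1   S0 
   S1     S2   S3 
   S2     S4   S5 
   S3     S6   S7 
 * S4     S2   S8 
   S5     S9   S0 
   S6    S10   S5 
 * S7     S6  S11 
 * S8     S6   S7 
 * S9     S2   S3 
   S10    S2   S8 
   S11    S6  S11 
(> = start, * = accepting)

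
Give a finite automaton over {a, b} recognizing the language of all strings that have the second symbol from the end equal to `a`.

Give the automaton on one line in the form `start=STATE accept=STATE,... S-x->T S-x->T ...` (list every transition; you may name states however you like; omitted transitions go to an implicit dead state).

A DFA must remember the last 2 symbols (since which symbol is second-to-last isn't known until the input ends). Use one state per possible window of the last ≤2 symbols; accept from those whose window starts with `a`.
        a   b  
>  q0   q1  q2 
   q1   q3  q4 
   q2   q5  q6 
 * q3   q3  q4 
 * q4   q5  q6 
   q5   q3  q4 
   q6   q5  q6 
(> = start, * = accepting)

start=q0 accept=q3,q4 q0-a->q1 q0-b->q2 q1-a->q3 q1-b->q4 q2-a->q5 q2-b->q6 q3-a->q3 q3-b->q4 q4-a->q5 q4-b->q6 q5-a->q3 q5-b->q4 q6-a->q5 q6-b->q6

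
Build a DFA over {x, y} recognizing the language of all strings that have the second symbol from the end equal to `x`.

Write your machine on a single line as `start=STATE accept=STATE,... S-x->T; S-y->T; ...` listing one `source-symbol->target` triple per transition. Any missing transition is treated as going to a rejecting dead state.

A DFA must remember the last 2 symbols (since which symbol is second-to-last isn't known until the input ends). Use one state per possible window of the last ≤2 symbols; accept from those whose window starts with `x`.
7 states suffice.
        x   y  
>  s0   s1  s2 
   s1   s3  s4 
   s2   s5  s6 
 * s3   s3  s4 
 * s4   s5  s6 
   s5   s3  s4 
   s6   s5  s6 
(> = start, * = accepting)

start=s0; accept=s3,s4; s0-x->s1; s0-y->s2; s1-x->s3; s1-y->s4; s2-x->s5; s2-y->s6; s3-x->s3; s3-y->s4; s4-x->s5; s4-y->s6; s5-x->s3; s5-y->s4; s6-x->s5; s6-y->s6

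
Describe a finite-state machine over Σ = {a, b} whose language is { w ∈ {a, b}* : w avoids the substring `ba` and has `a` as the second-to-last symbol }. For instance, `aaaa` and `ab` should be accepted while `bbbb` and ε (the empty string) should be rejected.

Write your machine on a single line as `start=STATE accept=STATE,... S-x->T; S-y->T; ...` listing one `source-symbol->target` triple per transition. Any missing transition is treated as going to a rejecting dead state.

Run two small machines in parallel and take their product. The first has 3 states tracking partial matches of the forbidden pattern `ba`; the second has 7 states tracking the last 2 symbols read. A product state is a pair (one from each), accepting exactly when both do. Minimizing collapses redundant product states.
A 5-state machine:
        a   b  
>  q0   q1  q2 
   q1   q3  q4 
   q2   q2  q2 
 * q3   q3  q4 
 * q4   q2  q2 
(> = start, * = accepting)

start=q0; accept=q3,q4; q0-a->q1; q0-b->q2; q1-a->q3; q1-b->q4; q2-a->q2; q2-b->q2; q3-a->q3; q3-b->q4; q4-a->q2; q4-b->q2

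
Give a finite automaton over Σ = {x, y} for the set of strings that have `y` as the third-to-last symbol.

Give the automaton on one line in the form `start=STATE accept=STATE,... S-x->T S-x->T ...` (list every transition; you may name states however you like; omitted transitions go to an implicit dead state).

start=S0 accept=S11,S12,S13,S14 S0-x->S1 S0-y->S2 S1-x->S3 S1-y->S4 S2-x->S5 S2-y->S6 S3-x->S7 S3-y->S8 S4-x->S9 S4-y->S10 S5-x->S11 S5-y->S12 S6-x->S13 S6-y->S14 S7-x->S7 S7-y->S8 S8-x->S9 S8-y->S10 S9-x->S11 S9-y->S12 S10-x->S13 S10-y->S14 S11-x->S7 S11-y->S8 S12-x->S9 S12-y->S10 S13-x->S11 S13-y->S12 S14-x->S13 S14-y->S14

A DFA must remember the last 3 symbols (since which symbol is third-to-last isn't known until the input ends). Use one state per possible window of the last ≤3 symbols; accept from those whose window starts with `y`.
With 15 states:
          x    y  
>  S0     S1   S2 
   S1     S3   S4 
   S2     S5   S6 
   S3     S7   S8 
   S4     S9  S10 
   S5    S11  S12 
   S6    S13  S14 
   S7     S7   S8 
   S8     S9  S10 
   S9    S11  S12 
   S10   S13  S14 
 * S11    S7   S8 
 * S12    S9  S10 
 * S13   S11  S12 
 * S14   S13  S14 
(> = start, * = accepting)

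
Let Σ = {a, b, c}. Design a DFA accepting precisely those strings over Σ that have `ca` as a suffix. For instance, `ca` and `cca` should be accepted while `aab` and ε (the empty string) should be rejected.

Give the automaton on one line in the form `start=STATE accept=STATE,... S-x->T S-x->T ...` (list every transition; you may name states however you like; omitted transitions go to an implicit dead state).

Remember how much of `ca` the current input suffix matches. State s0 means no match yet; s1 means the last symbol is `c`; s2 means the last 2 symbols are `ca`. Only s2 accepts. On a mismatch, fall back to the longest proper suffix that is still a prefix of `ca`.
3 states suffice.
        a   b   c  
>  s0   s0  s0  s1 
   s1   s2  s0  s1 
 * s2   s0  s0  s1 
(> = start, * = accepting)

start=s0 accept=s2 s0-a->s0 s0-b->s0 s0-c->s1 s1-a->s2 s1-b->s0 s1-c->s1 s2-a->s0 s2-b->s0 s2-c->s1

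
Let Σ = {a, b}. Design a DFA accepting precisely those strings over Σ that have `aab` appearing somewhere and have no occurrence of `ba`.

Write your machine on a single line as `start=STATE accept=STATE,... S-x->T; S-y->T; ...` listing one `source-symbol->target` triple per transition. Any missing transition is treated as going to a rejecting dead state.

Handle the two conditions separately and then intersect. The first has 4 states tracking whether and how much of `aab` has been seen; the second has 3 states tracking partial matches of the forbidden pattern `ba`. A product state is a pair (one from each), accepting exactly when both do.
With 9 states:
        a   b  
>  S0   S1  S2 
   S1   S3  S2 
   S2   S4  S2 
   S3   S3  S5 
   S4   S6  S7 
 * S5   S8  S5 
   S6   S6  S8 
   S7   S4  S7 
   S8   S8  S8 
(> = start, * = accepting)

start=S0; accept=S5; S0-a->S1; S0-b->S2; S1-a->S3; S1-b->S2; S2-a->S4; S2-b->S2; S3-a->S3; S3-b->S5; S4-a->S6; S4-b->S7; S5-a->S8; S5-b->S5; S6-a->S6; S6-b->S8; S7-a->S4; S7-b->S7; S8-a->S8; S8-b->S8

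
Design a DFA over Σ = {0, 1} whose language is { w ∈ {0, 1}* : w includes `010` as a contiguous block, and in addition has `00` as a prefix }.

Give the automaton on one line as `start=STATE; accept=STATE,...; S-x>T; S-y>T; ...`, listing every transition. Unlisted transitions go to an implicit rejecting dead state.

Run two small machines in parallel and take their product. The first has 4 states tracking whether and how much of `010` has been seen; the second has 4 states tracking whether the input so far still matches the prefix `00`. A product state is a pair (one from each), accepting exactly when both do. After merging equivalent states the machine shrinks.
With 7 states:
       0  1 
>  A   B  C 
   B   D  C 
   C   C  C 
   D   D  E 
   E   F  G 
 * F   F  F 
   G   D  G 
(> = start, * = accepting)

start=A; accept=F; A-0>B; A-1>C; B-0>D; B-1>C; C-0>C; C-1>C; D-0>D; D-1>E; E-0>F; E-1>G; F-0>F; F-1>F; G-0>D; G-1>G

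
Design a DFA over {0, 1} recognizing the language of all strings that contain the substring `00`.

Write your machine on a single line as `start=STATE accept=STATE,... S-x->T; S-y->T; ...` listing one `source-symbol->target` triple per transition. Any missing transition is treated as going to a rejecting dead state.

Track how much of `00` has been matched so far: state q0 is no progress, q2 is the absorbing accept state reached once `00` has occurred. Intermediate states record partial matches; on a mismatch, fall back to the longest reusable overlap.
A 3-state machine:
        0   1  
>  q0   q1  q0 
   q1   q2  q0 
 * q2   q2  q2 
(> = start, * = accepting)

start=q0; accept=q2; q0-0->q1; q0-1->q0; q1-0->q2; q1-1->q0; q2-0->q2; q2-1->q2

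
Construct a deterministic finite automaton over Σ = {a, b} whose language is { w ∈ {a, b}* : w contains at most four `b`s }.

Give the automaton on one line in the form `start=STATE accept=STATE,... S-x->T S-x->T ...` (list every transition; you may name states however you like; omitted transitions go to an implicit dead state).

Only the number of `b`s matters, and only up to 5. Make a chain q0 → q1 → q2 → q3 → q4 → q5 advanced by each `b` (with q5 absorbing); every other symbol self-loops. The accepting set is {q0, q1, q2, q3, q4}.
6 states suffice.
        a   b  
>* q0   q0  q1 
 * q1   q1  q2 
 * q2   q2  q3 
 * q3   q3  q4 
 * q4   q4  q5 
   q5   q5  q5 
(> = start, * = accepting)

start=q0 accept=q0,q1,q2,q3,q4 q0-a->q0 q0-b->q1 q1-a->q1 q1-b->q2 q2-a->q2 q2-b->q3 q3-a->q3 q3-b->q4 q4-a->q4 q4-b->q5 q5-a->q5 q5-b->q5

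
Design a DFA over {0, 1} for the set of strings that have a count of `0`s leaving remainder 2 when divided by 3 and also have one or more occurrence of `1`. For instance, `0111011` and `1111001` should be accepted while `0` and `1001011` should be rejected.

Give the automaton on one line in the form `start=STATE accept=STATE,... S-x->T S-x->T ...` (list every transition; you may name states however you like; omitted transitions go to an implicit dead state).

Handle the two conditions separately and then intersect. One (3 states) tracks the count of `0`s modulo 3; the other (3 states) tracks the count of `1`s, saturating at 2. Each combined state is a pair, one component from each; accept when both components accept.
        0   1  
>  s0   s1  s2 
   s1   s3  s4 
   s2   s4  s5 
   s3   s0  s6 
   s4   s6  s7 
   s5   s7  s5 
 * s6   s2  s8 
   s7   s8  s7 
 * s8   s5  s8 
(> = start, * = accepting)

start=s0 accept=s6,s8 s0-0->s1 s0-1->s2 s1-0->s3 s1-1->s4 s2-0->s4 s2-1->s5 s3-0->s0 s3-1->s6 s4-0->s6 s4-1->s7 s5-0->s7 s5-1->s5 s6-0->s2 s6-1->s8 s7-0->s8 s7-1->s7 s8-0->s5 s8-1->s8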